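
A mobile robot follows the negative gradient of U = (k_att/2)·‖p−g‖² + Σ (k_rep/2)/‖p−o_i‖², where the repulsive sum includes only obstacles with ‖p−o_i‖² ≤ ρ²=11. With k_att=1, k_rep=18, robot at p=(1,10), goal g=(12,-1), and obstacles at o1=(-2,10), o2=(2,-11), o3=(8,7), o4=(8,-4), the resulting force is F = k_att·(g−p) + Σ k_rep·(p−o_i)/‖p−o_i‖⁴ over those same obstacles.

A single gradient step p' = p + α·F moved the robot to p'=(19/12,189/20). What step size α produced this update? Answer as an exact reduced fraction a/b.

F_att = 1·(g−p) = 1·(11,-11) = (11.0000,-11.0000)
o1: d²=9 ≤ ρ²=11; F_rep = 18·(3,0)/9² = (0.6667,0.0000)
o2: d²=442 > ρ²=11 → inactive
o3: d²=58 > ρ²=11 → inactive
o4: d²=245 > ρ²=11 → inactive
F = F_att + ΣF_rep = (11.6667,-11.0000)
Δp = p'−p = (0.5833,-0.5500); α = Δx/Fx = (7/12) / (35/3) = 1/20
check: Δy/Fy = (-11/20) / (-11) = 1/20 ✓

α = 1/20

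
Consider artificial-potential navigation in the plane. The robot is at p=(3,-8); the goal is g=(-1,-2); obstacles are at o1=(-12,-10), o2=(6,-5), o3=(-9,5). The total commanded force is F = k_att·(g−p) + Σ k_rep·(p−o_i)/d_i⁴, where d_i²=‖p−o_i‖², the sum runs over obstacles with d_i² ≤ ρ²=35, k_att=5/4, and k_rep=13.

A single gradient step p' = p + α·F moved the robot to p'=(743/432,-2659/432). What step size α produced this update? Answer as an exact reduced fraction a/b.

α = 1/4

F_att = 5/4·(g−p) = 5/4·(-4,6) = (-5.0000,7.5000)
o1: d²=229 > ρ²=35 → inactive
o2: d²=18 ≤ ρ²=35; F_rep = 13·(-3,-3)/18² = (-0.1204,-0.1204)
o3: d²=313 > ρ²=35 → inactive
F = F_att + ΣF_rep = (-5.1204,7.3796)
Δp = p'−p = (-1.2801,1.8449); α = Δx/Fx = (-553/432) / (-553/108) = 1/4
check: Δy/Fy = (797/432) / (797/108) = 1/4 ✓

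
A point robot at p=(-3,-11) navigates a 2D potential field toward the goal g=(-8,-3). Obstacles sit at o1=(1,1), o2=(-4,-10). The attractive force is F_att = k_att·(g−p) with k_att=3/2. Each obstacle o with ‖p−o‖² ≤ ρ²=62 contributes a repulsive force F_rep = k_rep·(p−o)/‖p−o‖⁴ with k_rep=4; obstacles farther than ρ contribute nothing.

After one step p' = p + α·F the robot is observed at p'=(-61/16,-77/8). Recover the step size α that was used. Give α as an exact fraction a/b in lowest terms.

α = 1/8

F_att = 3/2·(g−p) = 3/2·(-5,8) = (-7.5000,12.0000)
o1: d²=160 > ρ²=62 → inactive
o2: d²=2 ≤ ρ²=62; F_rep = 4·(1,-1)/2² = (1.0000,-1.0000)
F = F_att + ΣF_rep = (-6.5000,11.0000)
Δp = p'−p = (-0.8125,1.3750); α = Δx/Fx = (-13/16) / (-13/2) = 1/8
check: Δy/Fy = (11/8) / (11) = 1/8 ✓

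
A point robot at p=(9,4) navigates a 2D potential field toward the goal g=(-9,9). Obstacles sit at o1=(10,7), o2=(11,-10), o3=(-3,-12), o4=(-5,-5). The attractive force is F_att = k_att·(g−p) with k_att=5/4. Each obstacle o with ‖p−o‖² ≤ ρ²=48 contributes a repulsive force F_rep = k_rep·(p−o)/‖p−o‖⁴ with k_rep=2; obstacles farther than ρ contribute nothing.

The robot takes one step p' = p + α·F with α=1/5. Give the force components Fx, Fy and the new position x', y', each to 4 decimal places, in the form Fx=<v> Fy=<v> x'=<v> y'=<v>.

Fx=-22.5200 Fy=6.1900 x'=4.4960 y'=5.2380

F_att = 5/4·(g−p) = 5/4·(-18,5) = (-22.5000,6.2500)
o1: d²=10 ≤ ρ²=48; F_rep = 2·(-1,-3)/10² = (-0.0200,-0.0600)
o2: d²=200 > ρ²=48 → inactive
o3: d²=400 > ρ²=48 → inactive
o4: d²=277 > ρ²=48 → inactive
F = F_att + ΣF_rep = (-22.5200,6.1900)
p' = p + 1/5·F = (4.4960,5.2380)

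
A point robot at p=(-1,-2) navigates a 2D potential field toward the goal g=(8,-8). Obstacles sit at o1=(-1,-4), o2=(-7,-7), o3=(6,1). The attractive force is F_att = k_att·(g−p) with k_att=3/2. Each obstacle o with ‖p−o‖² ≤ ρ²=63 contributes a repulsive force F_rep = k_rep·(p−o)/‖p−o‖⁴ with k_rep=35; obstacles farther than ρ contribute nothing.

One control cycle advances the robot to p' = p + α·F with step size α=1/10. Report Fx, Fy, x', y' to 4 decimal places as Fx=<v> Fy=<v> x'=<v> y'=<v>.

F_att = 3/2·(g−p) = 3/2·(9,-6) = (13.5000,-9.0000)
o1: d²=4 ≤ ρ²=63; F_rep = 35·(0,2)/4² = (0.0000,4.3750)
o2: d²=61 ≤ ρ²=63; F_rep = 35·(6,5)/61² = (0.0564,0.0470)
o3: d²=58 ≤ ρ²=63; F_rep = 35·(-7,-3)/58² = (-0.0728,-0.0312)
F = F_att + ΣF_rep = (13.4836,-4.6092)
p' = p + 1/10·F = (0.3484,-2.4609)

Fx=13.4836 Fy=-4.6092 x'=0.3484 y'=-2.4609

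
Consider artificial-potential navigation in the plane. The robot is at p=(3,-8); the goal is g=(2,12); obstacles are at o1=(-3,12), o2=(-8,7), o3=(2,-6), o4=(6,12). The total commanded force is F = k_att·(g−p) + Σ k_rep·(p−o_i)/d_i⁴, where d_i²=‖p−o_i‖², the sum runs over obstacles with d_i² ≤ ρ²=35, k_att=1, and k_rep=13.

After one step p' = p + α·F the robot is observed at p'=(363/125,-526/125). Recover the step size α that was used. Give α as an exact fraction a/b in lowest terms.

α = 1/5

F_att = 1·(g−p) = 1·(-1,20) = (-1.0000,20.0000)
o1: d²=436 > ρ²=35 → inactive
o2: d²=346 > ρ²=35 → inactive
o3: d²=5 ≤ ρ²=35; F_rep = 13·(1,-2)/5² = (0.5200,-1.0400)
o4: d²=409 > ρ²=35 → inactive
F = F_att + ΣF_rep = (-0.4800,18.9600)
Δp = p'−p = (-0.0960,3.7920); α = Δx/Fx = (-12/125) / (-12/25) = 1/5
check: Δy/Fy = (474/125) / (474/25) = 1/5 ✓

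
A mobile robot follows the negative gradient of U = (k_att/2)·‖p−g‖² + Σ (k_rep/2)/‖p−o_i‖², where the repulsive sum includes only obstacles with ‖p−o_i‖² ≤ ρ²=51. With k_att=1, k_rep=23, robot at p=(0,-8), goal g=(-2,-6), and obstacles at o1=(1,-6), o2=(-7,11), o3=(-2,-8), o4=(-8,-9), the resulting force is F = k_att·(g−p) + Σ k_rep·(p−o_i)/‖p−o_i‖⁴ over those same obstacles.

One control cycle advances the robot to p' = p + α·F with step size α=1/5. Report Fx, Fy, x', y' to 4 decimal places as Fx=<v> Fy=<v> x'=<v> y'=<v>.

F_att = 1·(g−p) = 1·(-2,2) = (-2.0000,2.0000)
o1: d²=5 ≤ ρ²=51; F_rep = 23·(-1,-2)/5² = (-0.9200,-1.8400)
o2: d²=410 > ρ²=51 → inactive
o3: d²=4 ≤ ρ²=51; F_rep = 23·(2,0)/4² = (2.8750,0.0000)
o4: d²=65 > ρ²=51 → inactive
F = F_att + ΣF_rep = (-0.0450,0.1600)
p' = p + 1/5·F = (-0.0090,-7.9680)

Fx=-0.0450 Fy=0.1600 x'=-0.0090 y'=-7.9680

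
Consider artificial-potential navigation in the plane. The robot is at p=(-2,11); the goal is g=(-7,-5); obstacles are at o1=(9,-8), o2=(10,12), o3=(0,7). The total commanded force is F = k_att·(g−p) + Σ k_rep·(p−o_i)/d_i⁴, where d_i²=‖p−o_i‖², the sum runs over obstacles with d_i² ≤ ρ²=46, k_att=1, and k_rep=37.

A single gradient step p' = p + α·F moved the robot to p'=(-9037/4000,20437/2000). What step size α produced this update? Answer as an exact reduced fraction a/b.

F_att = 1·(g−p) = 1·(-5,-16) = (-5.0000,-16.0000)
o1: d²=482 > ρ²=46 → inactive
o2: d²=145 > ρ²=46 → inactive
o3: d²=20 ≤ ρ²=46; F_rep = 37·(-2,4)/20² = (-0.1850,0.3700)
F = F_att + ΣF_rep = (-5.1850,-15.6300)
Δp = p'−p = (-0.2592,-0.7815); α = Δx/Fx = (-1037/4000) / (-1037/200) = 1/20
check: Δy/Fy = (-1563/2000) / (-1563/100) = 1/20 ✓

α = 1/20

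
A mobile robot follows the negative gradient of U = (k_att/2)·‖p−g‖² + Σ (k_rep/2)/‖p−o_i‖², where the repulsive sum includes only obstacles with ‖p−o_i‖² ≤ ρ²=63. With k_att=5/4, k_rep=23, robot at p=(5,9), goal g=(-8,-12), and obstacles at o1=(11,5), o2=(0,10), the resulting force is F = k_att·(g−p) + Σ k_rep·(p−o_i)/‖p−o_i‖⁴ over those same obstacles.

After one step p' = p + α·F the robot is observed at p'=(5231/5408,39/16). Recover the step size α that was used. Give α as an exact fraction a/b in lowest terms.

F_att = 5/4·(g−p) = 5/4·(-13,-21) = (-16.2500,-26.2500)
o1: d²=52 ≤ ρ²=63; F_rep = 23·(-6,4)/52² = (-0.0510,0.0340)
o2: d²=26 ≤ ρ²=63; F_rep = 23·(5,-1)/26² = (0.1701,-0.0340)
F = F_att + ΣF_rep = (-16.1309,-26.2500)
Δp = p'−p = (-4.0327,-6.5625); α = Δx/Fx = (-21809/5408) / (-21809/1352) = 1/4
check: Δy/Fy = (-105/16) / (-105/4) = 1/4 ✓

α = 1/4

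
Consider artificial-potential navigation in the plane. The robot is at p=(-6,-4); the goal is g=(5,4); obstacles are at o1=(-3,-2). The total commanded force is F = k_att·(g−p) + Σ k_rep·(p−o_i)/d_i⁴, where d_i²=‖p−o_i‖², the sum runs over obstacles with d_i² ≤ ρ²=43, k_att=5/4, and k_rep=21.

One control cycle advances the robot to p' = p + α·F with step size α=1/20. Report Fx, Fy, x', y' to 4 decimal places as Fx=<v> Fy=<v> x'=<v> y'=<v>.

F_att = 5/4·(g−p) = 5/4·(11,8) = (13.7500,10.0000)
o1: d²=13 ≤ ρ²=43; F_rep = 21·(-3,-2)/13² = (-0.3728,-0.2485)
F = F_att + ΣF_rep = (13.3772,9.7515)
p' = p + 1/20·F = (-5.3311,-3.5124)

Fx=13.3772 Fy=9.7515 x'=-5.3311 y'=-3.5124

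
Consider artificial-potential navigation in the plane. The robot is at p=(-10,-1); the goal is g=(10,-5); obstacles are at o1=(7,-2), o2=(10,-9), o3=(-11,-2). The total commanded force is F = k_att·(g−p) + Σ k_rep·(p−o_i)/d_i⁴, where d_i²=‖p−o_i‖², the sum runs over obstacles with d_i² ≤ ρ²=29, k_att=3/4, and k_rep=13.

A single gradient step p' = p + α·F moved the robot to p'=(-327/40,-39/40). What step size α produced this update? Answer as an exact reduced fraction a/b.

F_att = 3/4·(g−p) = 3/4·(20,-4) = (15.0000,-3.0000)
o1: d²=290 > ρ²=29 → inactive
o2: d²=464 > ρ²=29 → inactive
o3: d²=2 ≤ ρ²=29; F_rep = 13·(1,1)/2² = (3.2500,3.2500)
F = F_att + ΣF_rep = (18.2500,0.2500)
Δp = p'−p = (1.8250,0.0250); α = Δx/Fx = (73/40) / (73/4) = 1/10
check: Δy/Fy = (1/40) / (1/4) = 1/10 ✓

α = 1/10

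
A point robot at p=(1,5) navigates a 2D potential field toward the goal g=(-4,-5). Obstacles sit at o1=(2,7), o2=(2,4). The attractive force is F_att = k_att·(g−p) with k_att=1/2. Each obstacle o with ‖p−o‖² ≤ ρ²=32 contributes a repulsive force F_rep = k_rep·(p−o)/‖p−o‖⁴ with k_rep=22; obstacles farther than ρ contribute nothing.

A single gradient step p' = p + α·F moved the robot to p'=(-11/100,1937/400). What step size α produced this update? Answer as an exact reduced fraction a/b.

F_att = 1/2·(g−p) = 1/2·(-5,-10) = (-2.5000,-5.0000)
o1: d²=5 ≤ ρ²=32; F_rep = 22·(-1,-2)/5² = (-0.8800,-1.7600)
o2: d²=2 ≤ ρ²=32; F_rep = 22·(-1,1)/2² = (-5.5000,5.5000)
F = F_att + ΣF_rep = (-8.8800,-1.2600)
Δp = p'−p = (-1.1100,-0.1575); α = Δx/Fx = (-111/100) / (-222/25) = 1/8
check: Δy/Fy = (-63/400) / (-63/50) = 1/8 ✓

α = 1/8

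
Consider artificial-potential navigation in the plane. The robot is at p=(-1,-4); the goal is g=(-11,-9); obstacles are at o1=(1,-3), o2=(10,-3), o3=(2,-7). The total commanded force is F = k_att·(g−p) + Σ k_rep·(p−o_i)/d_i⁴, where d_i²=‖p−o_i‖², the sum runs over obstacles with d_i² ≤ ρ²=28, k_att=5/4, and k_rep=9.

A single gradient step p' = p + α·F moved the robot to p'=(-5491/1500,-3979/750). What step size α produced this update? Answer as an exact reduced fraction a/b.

F_att = 5/4·(g−p) = 5/4·(-10,-5) = (-12.5000,-6.2500)
o1: d²=5 ≤ ρ²=28; F_rep = 9·(-2,-1)/5² = (-0.7200,-0.3600)
o2: d²=122 > ρ²=28 → inactive
o3: d²=18 ≤ ρ²=28; F_rep = 9·(-3,3)/18² = (-0.0833,0.0833)
F = F_att + ΣF_rep = (-13.3033,-6.5267)
Δp = p'−p = (-2.6607,-1.3053); α = Δx/Fx = (-3991/1500) / (-3991/300) = 1/5
check: Δy/Fy = (-979/750) / (-979/150) = 1/5 ✓

α = 1/5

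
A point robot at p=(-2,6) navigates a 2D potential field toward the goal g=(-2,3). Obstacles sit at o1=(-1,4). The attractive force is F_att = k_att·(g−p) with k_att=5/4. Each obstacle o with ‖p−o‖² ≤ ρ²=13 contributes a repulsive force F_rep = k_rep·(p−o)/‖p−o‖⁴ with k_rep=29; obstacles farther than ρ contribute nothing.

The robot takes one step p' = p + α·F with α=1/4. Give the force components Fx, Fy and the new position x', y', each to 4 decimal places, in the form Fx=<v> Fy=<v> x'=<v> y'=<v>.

Fx=-1.1600 Fy=-1.4300 x'=-2.2900 y'=5.6425

F_att = 5/4·(g−p) = 5/4·(0,-3) = (0.0000,-3.7500)
o1: d²=5 ≤ ρ²=13; F_rep = 29·(-1,2)/5² = (-1.1600,2.3200)
F = F_att + ΣF_rep = (-1.1600,-1.4300)
p' = p + 1/4·F = (-2.2900,5.6425)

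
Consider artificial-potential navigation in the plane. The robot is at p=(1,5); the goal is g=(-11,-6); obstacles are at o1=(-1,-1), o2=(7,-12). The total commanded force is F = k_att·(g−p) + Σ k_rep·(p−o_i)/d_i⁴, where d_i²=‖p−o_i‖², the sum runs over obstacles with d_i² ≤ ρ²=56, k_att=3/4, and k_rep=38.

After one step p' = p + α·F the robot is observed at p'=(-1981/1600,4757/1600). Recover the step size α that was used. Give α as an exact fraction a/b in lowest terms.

F_att = 3/4·(g−p) = 3/4·(-12,-11) = (-9.0000,-8.2500)
o1: d²=40 ≤ ρ²=56; F_rep = 38·(2,6)/40² = (0.0475,0.1425)
o2: d²=325 > ρ²=56 → inactive
F = F_att + ΣF_rep = (-8.9525,-8.1075)
Δp = p'−p = (-2.2381,-2.0269); α = Δx/Fx = (-3581/1600) / (-3581/400) = 1/4
check: Δy/Fy = (-3243/1600) / (-3243/400) = 1/4 ✓

α = 1/4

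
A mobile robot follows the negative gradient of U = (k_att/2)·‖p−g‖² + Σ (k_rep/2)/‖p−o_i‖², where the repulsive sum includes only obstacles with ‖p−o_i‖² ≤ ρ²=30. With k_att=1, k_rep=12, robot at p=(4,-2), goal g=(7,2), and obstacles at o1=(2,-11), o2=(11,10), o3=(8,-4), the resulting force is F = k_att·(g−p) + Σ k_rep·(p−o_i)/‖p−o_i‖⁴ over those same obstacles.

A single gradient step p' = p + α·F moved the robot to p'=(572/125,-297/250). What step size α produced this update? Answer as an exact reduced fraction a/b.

F_att = 1·(g−p) = 1·(3,4) = (3.0000,4.0000)
o1: d²=85 > ρ²=30 → inactive
o2: d²=193 > ρ²=30 → inactive
o3: d²=20 ≤ ρ²=30; F_rep = 12·(-4,2)/20² = (-0.1200,0.0600)
F = F_att + ΣF_rep = (2.8800,4.0600)
Δp = p'−p = (0.5760,0.8120); α = Δx/Fx = (72/125) / (72/25) = 1/5
check: Δy/Fy = (203/250) / (203/50) = 1/5 ✓

α = 1/5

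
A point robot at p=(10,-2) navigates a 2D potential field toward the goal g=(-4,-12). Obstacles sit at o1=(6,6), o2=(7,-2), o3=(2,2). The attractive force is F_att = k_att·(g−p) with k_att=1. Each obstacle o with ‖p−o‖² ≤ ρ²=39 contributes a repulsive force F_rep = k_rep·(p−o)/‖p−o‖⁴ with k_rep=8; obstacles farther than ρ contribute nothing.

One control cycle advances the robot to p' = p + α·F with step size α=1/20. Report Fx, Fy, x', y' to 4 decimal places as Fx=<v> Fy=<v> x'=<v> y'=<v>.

F_att = 1·(g−p) = 1·(-14,-10) = (-14.0000,-10.0000)
o1: d²=80 > ρ²=39 → inactive
o2: d²=9 ≤ ρ²=39; F_rep = 8·(3,0)/9² = (0.2963,0.0000)
o3: d²=80 > ρ²=39 → inactive
F = F_att + ΣF_rep = (-13.7037,-10.0000)
p' = p + 1/20·F = (9.3148,-2.5000)

Fx=-13.7037 Fy=-10.0000 x'=9.3148 y'=-2.5000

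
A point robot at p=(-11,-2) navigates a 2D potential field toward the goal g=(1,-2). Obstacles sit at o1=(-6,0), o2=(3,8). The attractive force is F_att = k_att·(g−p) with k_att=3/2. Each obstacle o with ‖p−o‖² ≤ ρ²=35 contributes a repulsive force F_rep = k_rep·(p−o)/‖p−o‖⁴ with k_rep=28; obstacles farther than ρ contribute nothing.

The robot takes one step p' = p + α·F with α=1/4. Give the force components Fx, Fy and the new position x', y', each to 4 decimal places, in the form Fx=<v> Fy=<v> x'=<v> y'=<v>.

Fx=17.8335 Fy=-0.0666 x'=-6.5416 y'=-2.0166

F_att = 3/2·(g−p) = 3/2·(12,0) = (18.0000,0.0000)
o1: d²=29 ≤ ρ²=35; F_rep = 28·(-5,-2)/29² = (-0.1665,-0.0666)
o2: d²=296 > ρ²=35 → inactive
F = F_att + ΣF_rep = (17.8335,-0.0666)
p' = p + 1/4·F = (-6.5416,-2.0166)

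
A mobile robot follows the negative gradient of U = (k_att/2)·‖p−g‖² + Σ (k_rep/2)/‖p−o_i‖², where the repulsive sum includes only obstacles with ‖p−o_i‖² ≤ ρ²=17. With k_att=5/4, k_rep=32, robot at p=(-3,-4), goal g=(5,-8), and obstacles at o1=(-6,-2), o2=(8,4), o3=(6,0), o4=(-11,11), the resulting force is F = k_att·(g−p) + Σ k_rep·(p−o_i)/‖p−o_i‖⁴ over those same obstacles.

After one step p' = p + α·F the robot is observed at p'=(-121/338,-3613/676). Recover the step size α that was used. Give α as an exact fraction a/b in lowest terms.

F_att = 5/4·(g−p) = 5/4·(8,-4) = (10.0000,-5.0000)
o1: d²=13 ≤ ρ²=17; F_rep = 32·(3,-2)/13² = (0.5680,-0.3787)
o2: d²=185 > ρ²=17 → inactive
o3: d²=97 > ρ²=17 → inactive
o4: d²=289 > ρ²=17 → inactive
F = F_att + ΣF_rep = (10.5680,-5.3787)
Δp = p'−p = (2.6420,-1.3447); α = Δx/Fx = (893/338) / (1786/169) = 1/4
check: Δy/Fy = (-909/676) / (-909/169) = 1/4 ✓

α = 1/4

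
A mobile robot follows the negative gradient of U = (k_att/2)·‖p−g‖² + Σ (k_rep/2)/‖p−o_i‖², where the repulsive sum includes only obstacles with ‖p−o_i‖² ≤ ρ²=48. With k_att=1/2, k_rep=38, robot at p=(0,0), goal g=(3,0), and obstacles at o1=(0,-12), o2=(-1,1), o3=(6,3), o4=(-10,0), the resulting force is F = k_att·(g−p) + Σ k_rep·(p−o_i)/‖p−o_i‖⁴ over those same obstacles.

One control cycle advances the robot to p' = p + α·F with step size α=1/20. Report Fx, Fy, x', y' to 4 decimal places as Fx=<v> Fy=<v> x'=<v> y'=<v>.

F_att = 1/2·(g−p) = 1/2·(3,0) = (1.5000,0.0000)
o1: d²=144 > ρ²=48 → inactive
o2: d²=2 ≤ ρ²=48; F_rep = 38·(1,-1)/2² = (9.5000,-9.5000)
o3: d²=45 ≤ ρ²=48; F_rep = 38·(-6,-3)/45² = (-0.1126,-0.0563)
o4: d²=100 > ρ²=48 → inactive
F = F_att + ΣF_rep = (10.8874,-9.5563)
p' = p + 1/20·F = (0.5444,-0.4778)

Fx=10.8874 Fy=-9.5563 x'=0.5444 y'=-0.4778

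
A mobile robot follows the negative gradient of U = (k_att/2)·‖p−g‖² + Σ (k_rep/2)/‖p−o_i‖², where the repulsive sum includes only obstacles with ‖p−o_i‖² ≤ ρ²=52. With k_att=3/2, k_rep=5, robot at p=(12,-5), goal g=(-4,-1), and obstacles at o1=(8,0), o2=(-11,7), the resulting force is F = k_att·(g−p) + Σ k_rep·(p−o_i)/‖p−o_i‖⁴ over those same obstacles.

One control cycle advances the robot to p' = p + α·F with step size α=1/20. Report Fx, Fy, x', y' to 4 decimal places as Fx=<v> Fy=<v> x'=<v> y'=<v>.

F_att = 3/2·(g−p) = 3/2·(-16,4) = (-24.0000,6.0000)
o1: d²=41 ≤ ρ²=52; F_rep = 5·(4,-5)/41² = (0.0119,-0.0149)
o2: d²=673 > ρ²=52 → inactive
F = F_att + ΣF_rep = (-23.9881,5.9851)
p' = p + 1/20·F = (10.8006,-4.7007)

Fx=-23.9881 Fy=5.9851 x'=10.8006 y'=-4.7007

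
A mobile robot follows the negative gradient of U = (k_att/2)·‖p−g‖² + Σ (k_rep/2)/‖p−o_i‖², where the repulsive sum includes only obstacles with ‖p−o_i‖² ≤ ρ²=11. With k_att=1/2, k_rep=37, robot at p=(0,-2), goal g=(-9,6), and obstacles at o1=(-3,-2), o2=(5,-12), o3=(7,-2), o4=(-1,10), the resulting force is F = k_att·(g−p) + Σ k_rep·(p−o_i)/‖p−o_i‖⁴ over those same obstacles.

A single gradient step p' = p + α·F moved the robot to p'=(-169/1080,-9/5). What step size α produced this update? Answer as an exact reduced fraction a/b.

α = 1/20

F_att = 1/2·(g−p) = 1/2·(-9,8) = (-4.5000,4.0000)
o1: d²=9 ≤ ρ²=11; F_rep = 37·(3,0)/9² = (1.3704,0.0000)
o2: d²=125 > ρ²=11 → inactive
o3: d²=49 > ρ²=11 → inactive
o4: d²=145 > ρ²=11 → inactive
F = F_att + ΣF_rep = (-3.1296,4.0000)
Δp = p'−p = (-0.1565,0.2000); α = Δx/Fx = (-169/1080) / (-169/54) = 1/20
check: Δy/Fy = (1/5) / (4) = 1/20 ✓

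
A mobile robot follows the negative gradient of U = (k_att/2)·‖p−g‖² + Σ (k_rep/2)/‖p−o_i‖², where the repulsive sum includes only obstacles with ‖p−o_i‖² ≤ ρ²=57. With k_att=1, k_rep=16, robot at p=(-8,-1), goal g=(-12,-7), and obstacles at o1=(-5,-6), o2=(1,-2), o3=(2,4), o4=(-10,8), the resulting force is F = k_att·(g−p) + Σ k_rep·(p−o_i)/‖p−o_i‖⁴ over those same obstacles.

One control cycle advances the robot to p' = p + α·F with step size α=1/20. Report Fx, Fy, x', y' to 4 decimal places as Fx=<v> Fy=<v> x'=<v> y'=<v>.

Fx=-4.0415 Fy=-5.9308 x'=-8.2021 y'=-1.2965

F_att = 1·(g−p) = 1·(-4,-6) = (-4.0000,-6.0000)
o1: d²=34 ≤ ρ²=57; F_rep = 16·(-3,5)/34² = (-0.0415,0.0692)
o2: d²=82 > ρ²=57 → inactive
o3: d²=125 > ρ²=57 → inactive
o4: d²=85 > ρ²=57 → inactive
F = F_att + ΣF_rep = (-4.0415,-5.9308)
p' = p + 1/20·F = (-8.2021,-1.2965)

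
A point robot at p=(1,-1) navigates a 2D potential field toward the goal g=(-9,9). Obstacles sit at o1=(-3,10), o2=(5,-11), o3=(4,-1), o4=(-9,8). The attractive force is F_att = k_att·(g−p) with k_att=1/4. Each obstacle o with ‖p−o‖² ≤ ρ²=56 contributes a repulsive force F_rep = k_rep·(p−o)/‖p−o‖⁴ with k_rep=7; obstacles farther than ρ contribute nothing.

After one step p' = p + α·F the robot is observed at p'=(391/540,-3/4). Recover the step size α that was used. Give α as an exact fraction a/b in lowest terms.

F_att = 1/4·(g−p) = 1/4·(-10,10) = (-2.5000,2.5000)
o1: d²=137 > ρ²=56 → inactive
o2: d²=116 > ρ²=56 → inactive
o3: d²=9 ≤ ρ²=56; F_rep = 7·(-3,0)/9² = (-0.2593,0.0000)
o4: d²=181 > ρ²=56 → inactive
F = F_att + ΣF_rep = (-2.7593,2.5000)
Δp = p'−p = (-0.2759,0.2500); α = Δx/Fx = (-149/540) / (-149/54) = 1/10
check: Δy/Fy = (1/4) / (5/2) = 1/10 ✓

α = 1/10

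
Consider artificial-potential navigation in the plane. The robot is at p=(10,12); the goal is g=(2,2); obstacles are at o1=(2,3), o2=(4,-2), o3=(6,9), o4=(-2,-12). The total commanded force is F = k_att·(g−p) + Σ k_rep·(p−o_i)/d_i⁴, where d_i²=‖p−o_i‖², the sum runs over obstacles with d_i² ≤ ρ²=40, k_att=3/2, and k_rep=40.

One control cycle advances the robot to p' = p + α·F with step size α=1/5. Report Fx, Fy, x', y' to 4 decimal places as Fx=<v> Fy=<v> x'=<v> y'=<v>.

Fx=-11.7440 Fy=-14.8080 x'=7.6512 y'=9.0384

F_att = 3/2·(g−p) = 3/2·(-8,-10) = (-12.0000,-15.0000)
o1: d²=145 > ρ²=40 → inactive
o2: d²=232 > ρ²=40 → inactive
o3: d²=25 ≤ ρ²=40; F_rep = 40·(4,3)/25² = (0.2560,0.1920)
o4: d²=720 > ρ²=40 → inactive
F = F_att + ΣF_rep = (-11.7440,-14.8080)
p' = p + 1/5·F = (7.6512,9.0384)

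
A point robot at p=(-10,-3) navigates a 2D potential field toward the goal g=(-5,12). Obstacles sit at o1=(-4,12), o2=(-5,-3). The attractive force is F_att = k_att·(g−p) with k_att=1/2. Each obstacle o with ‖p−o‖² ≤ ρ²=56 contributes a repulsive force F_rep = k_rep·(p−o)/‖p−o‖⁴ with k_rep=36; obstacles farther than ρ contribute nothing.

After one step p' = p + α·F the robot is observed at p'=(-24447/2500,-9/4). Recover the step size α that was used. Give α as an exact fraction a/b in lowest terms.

α = 1/10

F_att = 1/2·(g−p) = 1/2·(5,15) = (2.5000,7.5000)
o1: d²=261 > ρ²=56 → inactive
o2: d²=25 ≤ ρ²=56; F_rep = 36·(-5,0)/25² = (-0.2880,0.0000)
F = F_att + ΣF_rep = (2.2120,7.5000)
Δp = p'−p = (0.2212,0.7500); α = Δx/Fx = (553/2500) / (553/250) = 1/10
check: Δy/Fy = (3/4) / (15/2) = 1/10 ✓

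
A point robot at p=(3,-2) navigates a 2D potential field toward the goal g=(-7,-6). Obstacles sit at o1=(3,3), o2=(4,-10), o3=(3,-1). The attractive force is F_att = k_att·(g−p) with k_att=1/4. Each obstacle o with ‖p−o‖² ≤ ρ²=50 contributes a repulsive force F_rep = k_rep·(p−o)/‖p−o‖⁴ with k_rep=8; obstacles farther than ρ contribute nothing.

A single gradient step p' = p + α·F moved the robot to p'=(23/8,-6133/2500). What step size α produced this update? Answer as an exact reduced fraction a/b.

F_att = 1/4·(g−p) = 1/4·(-10,-4) = (-2.5000,-1.0000)
o1: d²=25 ≤ ρ²=50; F_rep = 8·(0,-5)/25² = (0.0000,-0.0640)
o2: d²=65 > ρ²=50 → inactive
o3: d²=1 ≤ ρ²=50; F_rep = 8·(0,-1)/1² = (0.0000,-8.0000)
F = F_att + ΣF_rep = (-2.5000,-9.0640)
Δp = p'−p = (-0.1250,-0.4532); α = Δx/Fx = (-1/8) / (-5/2) = 1/20
check: Δy/Fy = (-1133/2500) / (-1133/125) = 1/20 ✓

α = 1/20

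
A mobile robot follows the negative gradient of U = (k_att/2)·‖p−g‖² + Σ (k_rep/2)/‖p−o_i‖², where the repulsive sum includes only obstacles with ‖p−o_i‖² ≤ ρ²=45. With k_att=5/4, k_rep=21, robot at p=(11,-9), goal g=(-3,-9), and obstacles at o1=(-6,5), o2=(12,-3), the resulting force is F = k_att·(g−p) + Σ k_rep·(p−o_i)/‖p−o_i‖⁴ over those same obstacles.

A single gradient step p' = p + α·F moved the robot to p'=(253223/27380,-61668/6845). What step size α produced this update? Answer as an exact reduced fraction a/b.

F_att = 5/4·(g−p) = 5/4·(-14,0) = (-17.5000,0.0000)
o1: d²=485 > ρ²=45 → inactive
o2: d²=37 ≤ ρ²=45; F_rep = 21·(-1,-6)/37² = (-0.0153,-0.0920)
F = F_att + ΣF_rep = (-17.5153,-0.0920)
Δp = p'−p = (-1.7515,-0.0092); α = Δx/Fx = (-47957/27380) / (-47957/2738) = 1/10
check: Δy/Fy = (-63/6845) / (-126/1369) = 1/10 ✓

α = 1/10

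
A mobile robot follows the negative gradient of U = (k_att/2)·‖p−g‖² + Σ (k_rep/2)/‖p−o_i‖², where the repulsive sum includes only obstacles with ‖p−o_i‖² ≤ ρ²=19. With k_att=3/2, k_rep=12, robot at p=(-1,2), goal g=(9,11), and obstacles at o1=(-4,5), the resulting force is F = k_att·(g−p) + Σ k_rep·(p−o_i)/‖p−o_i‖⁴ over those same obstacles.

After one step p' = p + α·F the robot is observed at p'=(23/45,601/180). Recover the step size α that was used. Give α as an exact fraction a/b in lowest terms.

F_att = 3/2·(g−p) = 3/2·(10,9) = (15.0000,13.5000)
o1: d²=18 ≤ ρ²=19; F_rep = 12·(3,-3)/18² = (0.1111,-0.1111)
F = F_att + ΣF_rep = (15.1111,13.3889)
Δp = p'−p = (1.5111,1.3389); α = Δx/Fx = (68/45) / (136/9) = 1/10
check: Δy/Fy = (241/180) / (241/18) = 1/10 ✓

α = 1/10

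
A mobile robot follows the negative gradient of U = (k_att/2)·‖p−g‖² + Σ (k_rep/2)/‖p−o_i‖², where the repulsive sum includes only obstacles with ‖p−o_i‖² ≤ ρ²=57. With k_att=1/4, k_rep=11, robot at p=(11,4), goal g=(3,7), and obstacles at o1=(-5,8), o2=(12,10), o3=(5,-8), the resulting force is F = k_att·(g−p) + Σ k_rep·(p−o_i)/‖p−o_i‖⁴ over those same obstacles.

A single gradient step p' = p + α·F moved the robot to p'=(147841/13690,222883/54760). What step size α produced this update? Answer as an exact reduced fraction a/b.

F_att = 1/4·(g−p) = 1/4·(-8,3) = (-2.0000,0.7500)
o1: d²=272 > ρ²=57 → inactive
o2: d²=37 ≤ ρ²=57; F_rep = 11·(-1,-6)/37² = (-0.0080,-0.0482)
o3: d²=180 > ρ²=57 → inactive
F = F_att + ΣF_rep = (-2.0080,0.7018)
Δp = p'−p = (-0.2008,0.0702); α = Δx/Fx = (-2749/13690) / (-2749/1369) = 1/10
check: Δy/Fy = (3843/54760) / (3843/5476) = 1/10 ✓

α = 1/10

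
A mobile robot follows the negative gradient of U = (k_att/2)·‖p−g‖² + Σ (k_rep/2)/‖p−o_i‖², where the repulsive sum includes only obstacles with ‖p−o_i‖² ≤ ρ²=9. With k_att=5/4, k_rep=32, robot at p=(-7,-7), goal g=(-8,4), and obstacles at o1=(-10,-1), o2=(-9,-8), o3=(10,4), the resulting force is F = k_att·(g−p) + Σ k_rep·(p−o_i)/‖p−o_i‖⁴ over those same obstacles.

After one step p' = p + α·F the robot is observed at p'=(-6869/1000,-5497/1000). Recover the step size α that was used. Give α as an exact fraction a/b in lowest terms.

F_att = 5/4·(g−p) = 5/4·(-1,11) = (-1.2500,13.7500)
o1: d²=45 > ρ²=9 → inactive
o2: d²=5 ≤ ρ²=9; F_rep = 32·(2,1)/5² = (2.5600,1.2800)
o3: d²=410 > ρ²=9 → inactive
F = F_att + ΣF_rep = (1.3100,15.0300)
Δp = p'−p = (0.1310,1.5030); α = Δx/Fx = (131/1000) / (131/100) = 1/10
check: Δy/Fy = (1503/1000) / (1503/100) = 1/10 ✓

α = 1/10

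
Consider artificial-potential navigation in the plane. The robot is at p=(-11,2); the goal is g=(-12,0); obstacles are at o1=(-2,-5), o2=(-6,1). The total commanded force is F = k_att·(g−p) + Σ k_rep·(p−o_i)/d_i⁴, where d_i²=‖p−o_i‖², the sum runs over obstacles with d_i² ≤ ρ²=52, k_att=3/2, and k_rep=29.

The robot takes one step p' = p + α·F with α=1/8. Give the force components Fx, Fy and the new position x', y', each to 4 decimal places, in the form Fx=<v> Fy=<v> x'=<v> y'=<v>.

F_att = 3/2·(g−p) = 3/2·(-1,-2) = (-1.5000,-3.0000)
o1: d²=130 > ρ²=52 → inactive
o2: d²=26 ≤ ρ²=52; F_rep = 29·(-5,1)/26² = (-0.2145,0.0429)
F = F_att + ΣF_rep = (-1.7145,-2.9571)
p' = p + 1/8·F = (-11.2143,1.6304)

Fx=-1.7145 Fy=-2.9571 x'=-11.2143 y'=1.6304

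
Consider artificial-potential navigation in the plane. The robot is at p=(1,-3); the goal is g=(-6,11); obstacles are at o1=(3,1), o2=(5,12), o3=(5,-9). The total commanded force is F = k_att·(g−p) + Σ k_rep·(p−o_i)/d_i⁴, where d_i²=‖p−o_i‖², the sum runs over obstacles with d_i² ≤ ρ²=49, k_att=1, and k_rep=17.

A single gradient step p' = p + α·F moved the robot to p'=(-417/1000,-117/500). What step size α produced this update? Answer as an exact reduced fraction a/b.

α = 1/5

F_att = 1·(g−p) = 1·(-7,14) = (-7.0000,14.0000)
o1: d²=20 ≤ ρ²=49; F_rep = 17·(-2,-4)/20² = (-0.0850,-0.1700)
o2: d²=241 > ρ²=49 → inactive
o3: d²=52 > ρ²=49 → inactive
F = F_att + ΣF_rep = (-7.0850,13.8300)
Δp = p'−p = (-1.4170,2.7660); α = Δx/Fx = (-1417/1000) / (-1417/200) = 1/5
check: Δy/Fy = (1383/500) / (1383/100) = 1/5 ✓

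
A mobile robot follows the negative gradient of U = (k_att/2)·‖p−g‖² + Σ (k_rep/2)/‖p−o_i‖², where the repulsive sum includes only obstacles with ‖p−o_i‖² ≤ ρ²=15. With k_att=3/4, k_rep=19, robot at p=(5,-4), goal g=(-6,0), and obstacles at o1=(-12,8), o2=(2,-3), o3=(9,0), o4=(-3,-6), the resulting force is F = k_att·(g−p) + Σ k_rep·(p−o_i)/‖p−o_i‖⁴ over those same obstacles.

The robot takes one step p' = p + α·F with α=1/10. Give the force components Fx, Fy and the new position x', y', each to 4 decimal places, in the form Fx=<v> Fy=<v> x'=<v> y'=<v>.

Fx=-7.6800 Fy=2.8100 x'=4.2320 y'=-3.7190

F_att = 3/4·(g−p) = 3/4·(-11,4) = (-8.2500,3.0000)
o1: d²=433 > ρ²=15 → inactive
o2: d²=10 ≤ ρ²=15; F_rep = 19·(3,-1)/10² = (0.5700,-0.1900)
o3: d²=32 > ρ²=15 → inactive
o4: d²=68 > ρ²=15 → inactive
F = F_att + ΣF_rep = (-7.6800,2.8100)
p' = p + 1/10·F = (4.2320,-3.7190)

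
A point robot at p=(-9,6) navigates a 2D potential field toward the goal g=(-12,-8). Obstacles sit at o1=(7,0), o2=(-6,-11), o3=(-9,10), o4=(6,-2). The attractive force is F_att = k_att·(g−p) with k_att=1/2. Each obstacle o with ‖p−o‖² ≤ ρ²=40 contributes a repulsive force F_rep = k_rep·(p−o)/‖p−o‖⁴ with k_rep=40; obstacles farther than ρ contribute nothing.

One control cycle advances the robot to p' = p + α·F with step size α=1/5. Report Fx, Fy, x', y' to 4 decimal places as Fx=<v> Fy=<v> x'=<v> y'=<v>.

Fx=-1.5000 Fy=-7.6250 x'=-9.3000 y'=4.4750

F_att = 1/2·(g−p) = 1/2·(-3,-14) = (-1.5000,-7.0000)
o1: d²=292 > ρ²=40 → inactive
o2: d²=298 > ρ²=40 → inactive
o3: d²=16 ≤ ρ²=40; F_rep = 40·(0,-4)/16² = (0.0000,-0.6250)
o4: d²=289 > ρ²=40 → inactive
F = F_att + ΣF_rep = (-1.5000,-7.6250)
p' = p + 1/5·F = (-9.3000,4.4750)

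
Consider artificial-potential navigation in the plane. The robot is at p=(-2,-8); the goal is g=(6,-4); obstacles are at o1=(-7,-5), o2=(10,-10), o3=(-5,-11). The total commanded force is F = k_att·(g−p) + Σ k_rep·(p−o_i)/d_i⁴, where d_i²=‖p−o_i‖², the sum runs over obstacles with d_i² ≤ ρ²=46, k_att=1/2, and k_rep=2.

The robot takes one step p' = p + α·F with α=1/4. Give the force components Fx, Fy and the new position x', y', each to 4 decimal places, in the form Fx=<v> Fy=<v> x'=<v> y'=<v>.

Fx=4.0272 Fy=2.0133 x'=-0.9932 y'=-7.4967

F_att = 1/2·(g−p) = 1/2·(8,4) = (4.0000,2.0000)
o1: d²=34 ≤ ρ²=46; F_rep = 2·(5,-3)/34² = (0.0087,-0.0052)
o2: d²=148 > ρ²=46 → inactive
o3: d²=18 ≤ ρ²=46; F_rep = 2·(3,3)/18² = (0.0185,0.0185)
F = F_att + ΣF_rep = (4.0272,2.0133)
p' = p + 1/4·F = (-0.9932,-7.4967)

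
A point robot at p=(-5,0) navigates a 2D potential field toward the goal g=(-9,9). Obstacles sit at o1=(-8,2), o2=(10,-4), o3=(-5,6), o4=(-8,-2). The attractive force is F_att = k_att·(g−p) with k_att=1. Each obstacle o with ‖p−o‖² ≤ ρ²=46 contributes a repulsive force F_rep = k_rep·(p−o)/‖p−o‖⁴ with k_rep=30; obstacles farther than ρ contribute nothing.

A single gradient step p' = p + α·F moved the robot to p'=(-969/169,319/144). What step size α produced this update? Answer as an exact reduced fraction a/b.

α = 1/4

F_att = 1·(g−p) = 1·(-4,9) = (-4.0000,9.0000)
o1: d²=13 ≤ ρ²=46; F_rep = 30·(3,-2)/13² = (0.5325,-0.3550)
o2: d²=241 > ρ²=46 → inactive
o3: d²=36 ≤ ρ²=46; F_rep = 30·(0,-6)/36² = (0.0000,-0.1389)
o4: d²=13 ≤ ρ²=46; F_rep = 30·(3,2)/13² = (0.5325,0.3550)
F = F_att + ΣF_rep = (-2.9349,8.8611)
Δp = p'−p = (-0.7337,2.2153); α = Δx/Fx = (-124/169) / (-496/169) = 1/4
check: Δy/Fy = (319/144) / (319/36) = 1/4 ✓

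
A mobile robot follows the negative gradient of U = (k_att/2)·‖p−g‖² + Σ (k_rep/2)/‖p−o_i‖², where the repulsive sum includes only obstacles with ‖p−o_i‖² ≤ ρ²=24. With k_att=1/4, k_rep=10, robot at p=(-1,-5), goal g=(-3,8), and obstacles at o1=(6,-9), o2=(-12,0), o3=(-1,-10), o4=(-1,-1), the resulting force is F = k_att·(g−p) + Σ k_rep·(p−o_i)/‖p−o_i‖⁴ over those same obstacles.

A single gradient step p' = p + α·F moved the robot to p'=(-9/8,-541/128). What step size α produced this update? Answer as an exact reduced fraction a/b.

F_att = 1/4·(g−p) = 1/4·(-2,13) = (-0.5000,3.2500)
o1: d²=65 > ρ²=24 → inactive
o2: d²=146 > ρ²=24 → inactive
o3: d²=25 > ρ²=24 → inactive
o4: d²=16 ≤ ρ²=24; F_rep = 10·(0,-4)/16² = (0.0000,-0.1562)
F = F_att + ΣF_rep = (-0.5000,3.0938)
Δp = p'−p = (-0.1250,0.7734); α = Δx/Fx = (-1/8) / (-1/2) = 1/4
check: Δy/Fy = (99/128) / (99/32) = 1/4 ✓

α = 1/4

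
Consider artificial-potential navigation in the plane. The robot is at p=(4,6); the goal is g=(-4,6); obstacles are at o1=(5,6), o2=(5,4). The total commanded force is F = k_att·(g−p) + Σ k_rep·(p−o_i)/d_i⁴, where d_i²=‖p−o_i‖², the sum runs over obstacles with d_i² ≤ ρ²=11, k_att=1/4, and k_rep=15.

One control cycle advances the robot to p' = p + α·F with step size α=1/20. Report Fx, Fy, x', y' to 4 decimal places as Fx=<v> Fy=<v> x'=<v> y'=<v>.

Fx=-17.6000 Fy=1.2000 x'=3.1200 y'=6.0600

F_att = 1/4·(g−p) = 1/4·(-8,0) = (-2.0000,0.0000)
o1: d²=1 ≤ ρ²=11; F_rep = 15·(-1,0)/1² = (-15.0000,0.0000)
o2: d²=5 ≤ ρ²=11; F_rep = 15·(-1,2)/5² = (-0.6000,1.2000)
F = F_att + ΣF_rep = (-17.6000,1.2000)
p' = p + 1/20·F = (3.1200,6.0600)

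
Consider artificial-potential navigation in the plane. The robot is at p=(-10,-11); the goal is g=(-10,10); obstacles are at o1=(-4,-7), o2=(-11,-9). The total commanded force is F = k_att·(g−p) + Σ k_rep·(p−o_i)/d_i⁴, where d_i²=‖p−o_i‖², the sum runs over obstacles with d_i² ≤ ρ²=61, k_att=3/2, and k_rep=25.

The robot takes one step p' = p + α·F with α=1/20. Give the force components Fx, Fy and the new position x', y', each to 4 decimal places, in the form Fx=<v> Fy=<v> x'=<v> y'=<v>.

F_att = 3/2·(g−p) = 3/2·(0,21) = (0.0000,31.5000)
o1: d²=52 ≤ ρ²=61; F_rep = 25·(-6,-4)/52² = (-0.0555,-0.0370)
o2: d²=5 ≤ ρ²=61; F_rep = 25·(1,-2)/5² = (1.0000,-2.0000)
F = F_att + ΣF_rep = (0.9445,29.4630)
p' = p + 1/20·F = (-9.9528,-9.5268)

Fx=0.9445 Fy=29.4630 x'=-9.9528 y'=-9.5268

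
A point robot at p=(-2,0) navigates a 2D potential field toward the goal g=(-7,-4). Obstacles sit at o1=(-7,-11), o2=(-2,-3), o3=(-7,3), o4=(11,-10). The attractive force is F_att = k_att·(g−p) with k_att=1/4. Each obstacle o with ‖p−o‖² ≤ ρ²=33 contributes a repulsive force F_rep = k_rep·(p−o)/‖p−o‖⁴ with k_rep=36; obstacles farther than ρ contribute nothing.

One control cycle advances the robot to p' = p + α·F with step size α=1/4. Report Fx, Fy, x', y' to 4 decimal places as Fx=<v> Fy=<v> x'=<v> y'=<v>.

Fx=-1.2500 Fy=0.3333 x'=-2.3125 y'=0.0833

F_att = 1/4·(g−p) = 1/4·(-5,-4) = (-1.2500,-1.0000)
o1: d²=146 > ρ²=33 → inactive
o2: d²=9 ≤ ρ²=33; F_rep = 36·(0,3)/9² = (0.0000,1.3333)
o3: d²=34 > ρ²=33 → inactive
o4: d²=269 > ρ²=33 → inactive
F = F_att + ΣF_rep = (-1.2500,0.3333)
p' = p + 1/4·F = (-2.3125,0.0833)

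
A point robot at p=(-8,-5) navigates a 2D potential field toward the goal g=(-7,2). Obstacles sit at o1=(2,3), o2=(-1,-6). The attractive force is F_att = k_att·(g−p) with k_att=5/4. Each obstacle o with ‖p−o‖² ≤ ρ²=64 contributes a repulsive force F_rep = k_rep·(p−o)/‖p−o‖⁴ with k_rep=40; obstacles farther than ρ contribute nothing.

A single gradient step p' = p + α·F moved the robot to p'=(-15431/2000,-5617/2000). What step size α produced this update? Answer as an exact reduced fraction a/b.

F_att = 5/4·(g−p) = 5/4·(1,7) = (1.2500,8.7500)
o1: d²=164 > ρ²=64 → inactive
o2: d²=50 ≤ ρ²=64; F_rep = 40·(-7,1)/50² = (-0.1120,0.0160)
F = F_att + ΣF_rep = (1.1380,8.7660)
Δp = p'−p = (0.2845,2.1915); α = Δx/Fx = (569/2000) / (569/500) = 1/4
check: Δy/Fy = (4383/2000) / (4383/500) = 1/4 ✓

α = 1/4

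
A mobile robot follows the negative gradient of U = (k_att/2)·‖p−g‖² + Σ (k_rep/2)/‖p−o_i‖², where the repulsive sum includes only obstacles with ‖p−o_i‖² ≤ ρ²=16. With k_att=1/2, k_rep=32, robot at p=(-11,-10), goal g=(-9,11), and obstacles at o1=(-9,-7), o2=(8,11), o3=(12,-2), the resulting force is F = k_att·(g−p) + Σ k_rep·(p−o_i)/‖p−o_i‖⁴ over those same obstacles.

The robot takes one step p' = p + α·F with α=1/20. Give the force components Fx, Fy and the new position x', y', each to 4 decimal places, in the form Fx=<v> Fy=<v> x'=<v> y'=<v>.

Fx=0.6213 Fy=9.9320 x'=-10.9689 y'=-9.5034

F_att = 1/2·(g−p) = 1/2·(2,21) = (1.0000,10.5000)
o1: d²=13 ≤ ρ²=16; F_rep = 32·(-2,-3)/13² = (-0.3787,-0.5680)
o2: d²=802 > ρ²=16 → inactive
o3: d²=593 > ρ²=16 → inactive
F = F_att + ΣF_rep = (0.6213,9.9320)
p' = p + 1/20·F = (-10.9689,-9.5034)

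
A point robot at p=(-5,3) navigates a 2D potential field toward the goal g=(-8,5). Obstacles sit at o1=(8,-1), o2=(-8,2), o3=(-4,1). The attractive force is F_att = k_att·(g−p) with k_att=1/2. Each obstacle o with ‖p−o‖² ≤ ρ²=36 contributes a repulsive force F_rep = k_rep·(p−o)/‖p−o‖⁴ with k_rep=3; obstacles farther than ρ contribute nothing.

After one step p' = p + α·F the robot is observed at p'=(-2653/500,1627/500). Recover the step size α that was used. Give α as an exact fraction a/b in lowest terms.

F_att = 1/2·(g−p) = 1/2·(-3,2) = (-1.5000,1.0000)
o1: d²=185 > ρ²=36 → inactive
o2: d²=10 ≤ ρ²=36; F_rep = 3·(3,1)/10² = (0.0900,0.0300)
o3: d²=5 ≤ ρ²=36; F_rep = 3·(-1,2)/5² = (-0.1200,0.2400)
F = F_att + ΣF_rep = (-1.5300,1.2700)
Δp = p'−p = (-0.3060,0.2540); α = Δx/Fx = (-153/500) / (-153/100) = 1/5
check: Δy/Fy = (127/500) / (127/100) = 1/5 ✓

α = 1/5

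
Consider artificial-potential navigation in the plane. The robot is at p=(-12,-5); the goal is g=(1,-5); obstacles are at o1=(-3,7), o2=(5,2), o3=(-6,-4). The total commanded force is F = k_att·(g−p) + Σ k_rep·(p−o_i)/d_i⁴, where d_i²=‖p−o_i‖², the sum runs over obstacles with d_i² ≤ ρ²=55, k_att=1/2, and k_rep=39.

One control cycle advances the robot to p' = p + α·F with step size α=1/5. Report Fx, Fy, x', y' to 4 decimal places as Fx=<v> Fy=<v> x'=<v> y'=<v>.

F_att = 1/2·(g−p) = 1/2·(13,0) = (6.5000,0.0000)
o1: d²=225 > ρ²=55 → inactive
o2: d²=338 > ρ²=55 → inactive
o3: d²=37 ≤ ρ²=55; F_rep = 39·(-6,-1)/37² = (-0.1709,-0.0285)
F = F_att + ΣF_rep = (6.3291,-0.0285)
p' = p + 1/5·F = (-10.7342,-5.0057)

Fx=6.3291 Fy=-0.0285 x'=-10.7342 y'=-5.0057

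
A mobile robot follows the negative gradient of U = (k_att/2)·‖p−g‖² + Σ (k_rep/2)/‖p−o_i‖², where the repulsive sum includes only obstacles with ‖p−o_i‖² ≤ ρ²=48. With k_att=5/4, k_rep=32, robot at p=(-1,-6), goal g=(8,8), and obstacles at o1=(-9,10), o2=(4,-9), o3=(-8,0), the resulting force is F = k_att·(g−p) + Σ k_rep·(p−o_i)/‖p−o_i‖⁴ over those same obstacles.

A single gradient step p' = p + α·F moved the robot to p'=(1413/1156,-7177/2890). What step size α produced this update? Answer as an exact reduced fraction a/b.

α = 1/5

F_att = 5/4·(g−p) = 5/4·(9,14) = (11.2500,17.5000)
o1: d²=320 > ρ²=48 → inactive
o2: d²=34 ≤ ρ²=48; F_rep = 32·(-5,3)/34² = (-0.1384,0.0830)
o3: d²=85 > ρ²=48 → inactive
F = F_att + ΣF_rep = (11.1116,17.5830)
Δp = p'−p = (2.2223,3.5166); α = Δx/Fx = (2569/1156) / (12845/1156) = 1/5
check: Δy/Fy = (10163/2890) / (10163/578) = 1/5 ✓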